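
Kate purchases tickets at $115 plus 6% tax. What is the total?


Calculate the tax:
6% of $115 = $6.90
Add tax to price:
$115 + $6.90 = $121.90

$121.90


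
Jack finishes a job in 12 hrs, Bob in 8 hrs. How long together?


Jack's rate: 1/12 of the job per hour
Bob's rate: 1/8 of the job per hour
Combined rate: 1/12 + 1/8 = 5/24 per hour
Time = 1 / (5/24) = 24/5 = 4.8 hours

4.8 hours


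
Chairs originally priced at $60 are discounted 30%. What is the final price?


Calculate the discount amount:
30% of $60 = $18
Subtract from original:
$60 - $18 = $42

$42


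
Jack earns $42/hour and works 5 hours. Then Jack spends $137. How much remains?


Calculate earnings:
5 x $42 = $210
Subtract spending:
$210 - $137 = $73

$73


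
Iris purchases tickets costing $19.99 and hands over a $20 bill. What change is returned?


Start with the amount paid:
$20
Subtract the price:
$20 - $19.99 = $0.01

$0.01


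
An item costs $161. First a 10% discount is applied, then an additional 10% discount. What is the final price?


First discount:
10% of $161 = $16.10
Price after first discount:
$161 - $16.10 = $144.90
Second discount:
10% of $144.90 = $14.49
Final price:
$144.90 - $14.49 = $130.41

$130.41


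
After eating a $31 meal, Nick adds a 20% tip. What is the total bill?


Calculate the tip:
20% of $31 = $6.20
Add tip to meal cost:
$31 + $6.20 = $37.20

$37.20


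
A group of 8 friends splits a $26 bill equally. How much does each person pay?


Total bill: $26
Number of people: 8
Each pays: $26 / 8 = $3.25

$3.25


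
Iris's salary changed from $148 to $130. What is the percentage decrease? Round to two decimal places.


Find the absolute change:
|130 - 148| = 18
Divide by original and multiply by 100:
18 / 148 x 100 = 12.1621...% ≈ 12.16%

12.16%


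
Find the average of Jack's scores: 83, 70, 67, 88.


Add the scores:
83 + 70 + 67 + 88 = 308
Divide by the number of tests:
308 / 4 = 77

77


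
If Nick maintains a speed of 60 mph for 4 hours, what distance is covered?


Use the formula: distance = speed x time
Speed = 60 mph, Time = 4 hours
60 x 4 = 240 miles

240 miles


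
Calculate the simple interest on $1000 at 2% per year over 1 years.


Use the formula I = P x R x T / 100
P x R x T = 1000 x 2 x 1 = 2000
I = 2000 / 100 = $20

$20


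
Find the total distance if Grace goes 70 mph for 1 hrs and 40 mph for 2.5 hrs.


Leg 1 distance:
70 x 1 = 70 miles
Leg 2 distance:
40 x 2.5 = 100 miles
Total distance:
70 + 100 = 170 miles

170 miles


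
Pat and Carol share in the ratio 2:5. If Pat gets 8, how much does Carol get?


Find the multiplier:
8 / 2 = 4
Apply to Carol's share:
5 x 4 = 20

20


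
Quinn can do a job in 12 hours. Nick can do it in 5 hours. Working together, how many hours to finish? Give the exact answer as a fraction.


Quinn's rate: 1/12 of the job per hour
Nick's rate: 1/5 of the job per hour
Combined rate: 1/12 + 1/5 = 17/60 per hour
Time = 1 / (17/60) = 60/17 hours (≈ 3.53 hours)

60/17 hours


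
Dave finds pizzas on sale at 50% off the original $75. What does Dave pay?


Calculate the discount amount:
50% of $75 = $37.50
Subtract from original:
$75 - $37.50 = $37.50

$37.50


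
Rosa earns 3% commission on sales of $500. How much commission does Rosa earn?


Convert rate to decimal:
3% = 0.03
Multiply by sales:
$500 x 0.03 = $15

$15


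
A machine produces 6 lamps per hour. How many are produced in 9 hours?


Production rate: 6 lamps per hour
Time: 9 hours
Total: 6 x 9 = 54 lamps

54 lamps


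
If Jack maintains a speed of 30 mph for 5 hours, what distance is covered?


Use the formula: distance = speed x time
Speed = 30 mph, Time = 5 hours
30 x 5 = 150 miles

150 miles


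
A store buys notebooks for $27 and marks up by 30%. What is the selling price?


Calculate the markup amount:
30% of $27 = $8.10
Add to cost:
$27 + $8.10 = $35.10

$35.10


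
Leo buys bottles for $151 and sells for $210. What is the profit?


Selling price = $210
Cost price = $151
Profit = selling price - cost price:
Profit = $210 - $151 = $59

$59


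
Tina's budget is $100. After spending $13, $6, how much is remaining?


Add up expenses:
$13 + $6 = $19
Subtract from budget:
$100 - $19 = $81

$81


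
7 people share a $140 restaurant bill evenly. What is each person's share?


Total bill: $140
Number of people: 7
Each pays: $140 / 7 = $20

$20


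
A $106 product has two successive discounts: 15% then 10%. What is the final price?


First discount:
15% of $106 = $15.90
Price after first discount:
$106 - $15.90 = $90.10
Second discount:
10% of $90.10 = $9.01
Final price:
$90.10 - $9.01 = $81.09

$81.09


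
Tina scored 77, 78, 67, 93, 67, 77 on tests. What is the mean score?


Add the scores:
77 + 78 + 67 + 93 + 67 + 77 = 459
Divide by the number of tests:
459 / 6 = 76.5

76.5


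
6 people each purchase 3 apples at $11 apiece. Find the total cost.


Cost per person:
3 x $11 = $33
Group total:
6 x $33 = $198

$198


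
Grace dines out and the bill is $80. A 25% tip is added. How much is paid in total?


Calculate the tip:
25% of $80 = $20
Add tip to meal cost:
$80 + $20 = $100

$100


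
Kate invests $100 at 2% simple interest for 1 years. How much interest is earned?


Use the formula I = P x R x T / 100
P x R x T = 100 x 2 x 1 = 200
I = 200 / 100 = $2

$2


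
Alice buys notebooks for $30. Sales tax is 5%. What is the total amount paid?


Calculate the tax:
5% of $30 = $1.50
Add tax to price:
$30 + $1.50 = $31.50

$31.50


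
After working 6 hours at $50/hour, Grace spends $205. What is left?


Calculate earnings:
6 x $50 = $300
Subtract spending:
$300 - $205 = $95

$95


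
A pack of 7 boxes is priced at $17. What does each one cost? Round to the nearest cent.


Total cost: $17
Number of items: 7
Unit price: $17 / 7 = $2.4285... ≈ $2.43

$2.43


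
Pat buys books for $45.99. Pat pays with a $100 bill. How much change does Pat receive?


Start with the amount paid:
$100
Subtract the price:
$100 - $45.99 = $54.01

$54.01


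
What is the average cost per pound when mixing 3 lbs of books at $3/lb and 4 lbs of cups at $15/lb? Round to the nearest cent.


Cost of books:
3 x $3 = $9
Cost of cups:
4 x $15 = $60
Total cost: $9 + $60 = $69
Total weight: 7 lbs
Average: $69 / 7 = $9.8571... ≈ $9.86/lb

$9.86/lb


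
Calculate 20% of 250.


Convert percentage to decimal:
20% = 0.2
Multiply:
250 x 0.2 = 50

50


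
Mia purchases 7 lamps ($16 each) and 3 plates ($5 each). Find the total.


Cost of lamps:
7 x $16 = $112
Cost of plates:
3 x $5 = $15
Add both:
$112 + $15 = $127

$127


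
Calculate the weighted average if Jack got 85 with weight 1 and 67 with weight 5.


Weighted sum:
1 x 85 + 5 x 67 = 420
Total weight:
1 + 5 = 6
Weighted average:
420 / 6 = 70

70


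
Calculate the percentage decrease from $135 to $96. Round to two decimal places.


Find the absolute change:
|96 - 135| = 39
Divide by original and multiply by 100:
39 / 135 x 100 = 28.8888...% ≈ 28.89%

28.89%


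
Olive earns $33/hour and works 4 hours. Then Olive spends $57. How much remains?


Calculate earnings:
4 x $33 = $132
Subtract spending:
$132 - $57 = $75

$75


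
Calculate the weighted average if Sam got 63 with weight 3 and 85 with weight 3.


Weighted sum:
3 x 63 + 3 x 85 = 444
Total weight:
3 + 3 = 6
Weighted average:
444 / 6 = 74

74


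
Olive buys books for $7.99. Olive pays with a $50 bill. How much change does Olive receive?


Start with the amount paid:
$50
Subtract the price:
$50 - $7.99 = $42.01

$42.01


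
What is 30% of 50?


Convert percentage to decimal:
30% = 0.3
Multiply:
50 x 0.3 = 15

15


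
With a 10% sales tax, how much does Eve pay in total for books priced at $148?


Calculate the tax:
10% of $148 = $14.80
Add tax to price:
$148 + $14.80 = $162.80

$162.80


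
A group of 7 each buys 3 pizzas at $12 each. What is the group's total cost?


Cost per person:
3 x $12 = $36
Group total:
7 x $36 = $252

$252


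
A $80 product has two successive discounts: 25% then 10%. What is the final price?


First discount:
25% of $80 = $20
Price after first discount:
$80 - $20 = $60
Second discount:
10% of $60 = $6
Final price:
$60 - $6 = $54

$54


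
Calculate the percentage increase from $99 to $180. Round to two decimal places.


Find the absolute change:
|180 - 99| = 81
Divide by original and multiply by 100:
81 / 99 x 100 = 81.8181...% ≈ 81.82%

81.82%


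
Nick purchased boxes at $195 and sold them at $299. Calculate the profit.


Selling price = $299
Cost price = $195
Profit = selling price - cost price:
Profit = $299 - $195 = $104

$104


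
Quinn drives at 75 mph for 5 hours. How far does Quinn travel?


Use the formula: distance = speed x time
Speed = 75 mph, Time = 5 hours
75 x 5 = 375 miles

375 miles


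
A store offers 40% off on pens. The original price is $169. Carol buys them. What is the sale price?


Calculate the discount amount:
40% of $169 = $67.60
Subtract from original:
$169 - $67.60 = $101.40

$101.40


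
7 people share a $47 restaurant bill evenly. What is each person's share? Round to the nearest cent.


Total bill: $47
Number of people: 7
Each pays: $47 / 7 = $6.7142... ≈ $6.71

$6.71


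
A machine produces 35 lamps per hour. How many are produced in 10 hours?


Production rate: 35 lamps per hour
Time: 10 hours
Total: 35 x 10 = 350 lamps

350 lamps


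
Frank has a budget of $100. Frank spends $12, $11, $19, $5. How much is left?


Add up expenses:
$12 + $11 + $19 + $5 = $47
Subtract from budget:
$100 - $47 = $53

$53


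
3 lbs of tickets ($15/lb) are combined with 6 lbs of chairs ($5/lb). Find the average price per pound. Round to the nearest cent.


Cost of tickets:
3 x $15 = $45
Cost of chairs:
6 x $5 = $30
Total cost: $45 + $30 = $75
Total weight: 9 lbs
Average: $75 / 9 = $8.3333... ≈ $8.33/lb

$8.33/lb


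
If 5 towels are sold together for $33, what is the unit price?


Total cost: $33
Number of items: 5
Unit price: $33 / 5 = $6.60

$6.60


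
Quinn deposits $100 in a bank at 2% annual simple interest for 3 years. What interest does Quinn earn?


Use the formula I = P x R x T / 100
P x R x T = 100 x 2 x 3 = 600
I = 600 / 100 = $6

$6


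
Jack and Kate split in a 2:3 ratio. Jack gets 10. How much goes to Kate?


Find the multiplier:
10 / 2 = 5
Apply to Kate's share:
3 x 5 = 15

15


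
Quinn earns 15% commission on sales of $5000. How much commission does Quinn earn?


Convert rate to decimal:
15% = 0.15
Multiply by sales:
$5000 x 0.15 = $750

$750


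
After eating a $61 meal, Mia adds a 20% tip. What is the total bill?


Calculate the tip:
20% of $61 = $12.20
Add tip to meal cost:
$61 + $12.20 = $73.20

$73.20


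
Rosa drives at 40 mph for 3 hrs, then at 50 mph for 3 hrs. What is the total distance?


Leg 1 distance:
40 x 3 = 120 miles
Leg 2 distance:
50 x 3 = 150 miles
Total distance:
120 + 150 = 270 miles

270 miles


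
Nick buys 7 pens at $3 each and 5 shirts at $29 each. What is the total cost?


Cost of pens:
7 x $3 = $21
Cost of shirts:
5 x $29 = $145
Add both:
$21 + $145 = $166

$166


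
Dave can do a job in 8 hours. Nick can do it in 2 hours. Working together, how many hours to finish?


Dave's rate: 1/8 of the job per hour
Nick's rate: 1/2 of the job per hour
Combined rate: 1/8 + 1/2 = 5/8 per hour
Time = 1 / (5/8) = 8/5 = 1.6 hours

1.6 hours


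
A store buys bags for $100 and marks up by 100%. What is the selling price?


Calculate the markup amount:
100% of $100 = $100
Add to cost:
$100 + $100 = $200

$200


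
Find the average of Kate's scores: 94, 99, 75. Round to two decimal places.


Add the scores:
94 + 99 + 75 = 268
Divide by the number of tests:
268 / 3 = 89.3333... ≈ 89.33

89.33


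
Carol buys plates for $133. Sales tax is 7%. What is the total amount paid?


Calculate the tax:
7% of $133 = $9.31
Add tax to price:
$133 + $9.31 = $142.31

$142.31


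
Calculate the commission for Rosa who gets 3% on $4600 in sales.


Convert rate to decimal:
3% = 0.03
Multiply by sales:
$4600 x 0.03 = $138

$138


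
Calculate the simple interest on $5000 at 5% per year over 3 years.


Use the formula I = P x R x T / 100
P x R x T = 5000 x 5 x 3 = 75000
I = 75000 / 100 = $750

$750


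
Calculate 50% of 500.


Convert percentage to decimal:
50% = 0.5
Multiply:
500 x 0.5 = 250

250


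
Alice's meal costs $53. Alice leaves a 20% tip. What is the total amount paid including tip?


Calculate the tip:
20% of $53 = $10.60
Add tip to meal cost:
$53 + $10.60 = $63.60

$63.60


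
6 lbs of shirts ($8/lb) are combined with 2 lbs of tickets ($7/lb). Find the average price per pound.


Cost of shirts:
6 x $8 = $48
Cost of tickets:
2 x $7 = $14
Total cost: $48 + $14 = $62
Total weight: 8 lbs
Average: $62 / 8 = $7.75/lb

$7.75/lb


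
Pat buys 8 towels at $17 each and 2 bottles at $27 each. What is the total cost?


Cost of towels:
8 x $17 = $136
Cost of bottles:
2 x $27 = $54
Add both:
$136 + $54 = $190

$190


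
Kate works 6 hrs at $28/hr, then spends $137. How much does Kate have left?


Calculate earnings:
6 x $28 = $168
Subtract spending:
$168 - $137 = $31

$31


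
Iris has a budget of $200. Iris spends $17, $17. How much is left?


Add up expenses:
$17 + $17 = $34
Subtract from budget:
$200 - $34 = $166

$166


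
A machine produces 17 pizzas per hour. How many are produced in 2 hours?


Production rate: 17 pizzas per hour
Time: 2 hours
Total: 17 x 2 = 34 pizzas

34 pizzas


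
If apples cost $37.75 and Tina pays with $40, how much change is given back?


Start with the amount paid:
$40
Subtract the price:
$40 - $37.75 = $2.25

$2.25


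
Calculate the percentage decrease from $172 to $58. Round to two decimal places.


Find the absolute change:
|58 - 172| = 114
Divide by original and multiply by 100:
114 / 172 x 100 = 66.2790...% ≈ 66.28%

66.28%


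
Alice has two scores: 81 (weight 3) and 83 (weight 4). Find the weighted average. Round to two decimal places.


Weighted sum:
3 x 81 + 4 x 83 = 575
Total weight:
3 + 4 = 7
Weighted average:
575 / 7 = 82.1428... ≈ 82.14

82.14


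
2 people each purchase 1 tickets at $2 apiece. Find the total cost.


Cost per person:
1 x $2 = $2
Group total:
2 x $2 = $4

$4


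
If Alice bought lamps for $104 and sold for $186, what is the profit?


Selling price = $186
Cost price = $104
Profit = selling price - cost price:
Profit = $186 - $104 = $82

$82


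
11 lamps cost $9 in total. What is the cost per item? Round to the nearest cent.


Total cost: $9
Number of items: 11
Unit price: $9 / 11 = $0.8181... ≈ $0.82

$0.82


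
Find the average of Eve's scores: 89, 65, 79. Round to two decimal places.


Add the scores:
89 + 65 + 79 = 233
Divide by the number of tests:
233 / 3 = 77.6666... ≈ 77.67

77.67


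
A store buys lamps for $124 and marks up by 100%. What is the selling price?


Calculate the markup amount:
100% of $124 = $124
Add to cost:
$124 + $124 = $248

$248


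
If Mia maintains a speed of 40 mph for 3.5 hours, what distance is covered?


Use the formula: distance = speed x time
Speed = 40 mph, Time = 3.5 hours
40 x 3.5 = 140 miles

140 miles


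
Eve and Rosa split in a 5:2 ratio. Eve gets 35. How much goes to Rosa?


Find the multiplier:
35 / 5 = 7
Apply to Rosa's share:
2 x 7 = 14

14


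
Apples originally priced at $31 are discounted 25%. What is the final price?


Calculate the discount amount:
25% of $31 = $7.75
Subtract from original:
$31 - $7.75 = $23.25

$23.25


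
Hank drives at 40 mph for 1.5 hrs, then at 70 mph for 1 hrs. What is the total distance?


Leg 1 distance:
40 x 1.5 = 60 miles
Leg 2 distance:
70 x 1 = 70 miles
Total distance:
60 + 70 = 130 miles

130 miles


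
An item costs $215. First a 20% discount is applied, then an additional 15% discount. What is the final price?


First discount:
20% of $215 = $43
Price after first discount:
$215 - $43 = $172
Second discount:
15% of $172 = $25.80
Final price:
$172 - $25.80 = $146.20

$146.20


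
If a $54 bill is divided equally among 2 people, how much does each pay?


Total bill: $54
Number of people: 2
Each pays: $54 / 2 = $27

$27


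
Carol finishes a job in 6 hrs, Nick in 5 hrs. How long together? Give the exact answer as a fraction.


Carol's rate: 1/6 of the job per hour
Nick's rate: 1/5 of the job per hour
Combined rate: 1/6 + 1/5 = 11/30 per hour
Time = 1 / (11/30) = 30/11 hours (≈ 2.73 hours)

30/11 hours


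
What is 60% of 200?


Convert percentage to decimal:
60% = 0.6
Multiply:
200 x 0.6 = 120

120


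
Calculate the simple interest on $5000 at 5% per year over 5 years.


Use the formula I = P x R x T / 100
P x R x T = 5000 x 5 x 5 = 125000
I = 125000 / 100 = $1250

$1250


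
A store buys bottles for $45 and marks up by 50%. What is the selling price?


Calculate the markup amount:
50% of $45 = $22.50
Add to cost:
$45 + $22.50 = $67.50

$67.50


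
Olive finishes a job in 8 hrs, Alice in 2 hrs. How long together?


Olive's rate: 1/8 of the job per hour
Alice's rate: 1/2 of the job per hour
Combined rate: 1/8 + 1/2 = 5/8 per hour
Time = 1 / (5/8) = 8/5 = 1.6 hours

1.6 hours


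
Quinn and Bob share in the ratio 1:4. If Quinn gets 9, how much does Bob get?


Find the multiplier:
9 / 1 = 9
Apply to Bob's share:
4 x 9 = 36

36


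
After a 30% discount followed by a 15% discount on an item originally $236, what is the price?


First discount:
30% of $236 = $70.80
Price after first discount:
$236 - $70.80 = $165.20
Second discount:
15% of $165.20 = $24.78
Final price:
$165.20 - $24.78 = $140.42

$140.42


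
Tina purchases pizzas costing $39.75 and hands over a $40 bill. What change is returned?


Start with the amount paid:
$40
Subtract the price:
$40 - $39.75 = $0.25

$0.25


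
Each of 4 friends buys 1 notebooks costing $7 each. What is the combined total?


Cost per person:
1 x $7 = $7
Group total:
4 x $7 = $28

$28


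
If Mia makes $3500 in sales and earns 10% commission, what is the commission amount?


Convert rate to decimal:
10% = 0.1
Multiply by sales:
$3500 x 0.1 = $350

$350


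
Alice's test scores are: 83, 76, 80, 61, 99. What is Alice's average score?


Add the scores:
83 + 76 + 80 + 61 + 99 = 399
Divide by the number of tests:
399 / 5 = 79.8

79.8


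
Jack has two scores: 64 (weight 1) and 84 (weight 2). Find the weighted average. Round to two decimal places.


Weighted sum:
1 x 64 + 2 x 84 = 232
Total weight:
1 + 2 = 3
Weighted average:
232 / 3 = 77.3333... ≈ 77.33

77.33


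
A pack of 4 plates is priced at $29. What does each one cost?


Total cost: $29
Number of items: 4
Unit price: $29 / 4 = $7.25

$7.25


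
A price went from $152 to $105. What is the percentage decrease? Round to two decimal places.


Find the absolute change:
|105 - 152| = 47
Divide by original and multiply by 100:
47 / 152 x 100 = 30.9210...% ≈ 30.92%

30.92%


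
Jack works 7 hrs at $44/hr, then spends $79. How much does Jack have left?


Calculate earnings:
7 x $44 = $308
Subtract spending:
$308 - $79 = $229

$229


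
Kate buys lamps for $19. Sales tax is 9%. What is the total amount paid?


Calculate the tax:
9% of $19 = $1.71
Add tax to price:
$19 + $1.71 = $20.71

$20.71


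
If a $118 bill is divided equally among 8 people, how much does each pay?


Total bill: $118
Number of people: 8
Each pays: $118 / 8 = $14.75

$14.75


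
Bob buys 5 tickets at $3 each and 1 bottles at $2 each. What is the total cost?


Cost of tickets:
5 x $3 = $15
Cost of bottles:
1 x $2 = $2
Add both:
$15 + $2 = $17

$17


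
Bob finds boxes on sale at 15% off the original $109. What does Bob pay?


Calculate the discount amount:
15% of $109 = $16.35
Subtract from original:
$109 - $16.35 = $92.65

$92.65


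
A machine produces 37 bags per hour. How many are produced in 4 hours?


Production rate: 37 bags per hour
Time: 4 hours
Total: 37 x 4 = 148 bags

148 bags


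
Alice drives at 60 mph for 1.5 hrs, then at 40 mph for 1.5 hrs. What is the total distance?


Leg 1 distance:
60 x 1.5 = 90 miles
Leg 2 distance:
40 x 1.5 = 60 miles
Total distance:
90 + 60 = 150 miles

150 miles


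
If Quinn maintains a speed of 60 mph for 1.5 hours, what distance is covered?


Use the formula: distance = speed x time
Speed = 60 mph, Time = 1.5 hours
60 x 1.5 = 90 miles

90 miles


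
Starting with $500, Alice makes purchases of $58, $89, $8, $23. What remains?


Add up expenses:
$58 + $89 + $8 + $23 = $178
Subtract from budget:
$500 - $178 = $322

$322


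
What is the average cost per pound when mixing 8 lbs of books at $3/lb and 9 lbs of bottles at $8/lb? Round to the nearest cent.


Cost of books:
8 x $3 = $24
Cost of bottles:
9 x $8 = $72
Total cost: $24 + $72 = $96
Total weight: 17 lbs
Average: $96 / 17 = $5.6470... ≈ $5.65/lb

$5.65/lb


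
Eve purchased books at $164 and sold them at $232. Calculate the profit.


Selling price = $232
Cost price = $164
Profit = selling price - cost price:
Profit = $232 - $164 = $68

$68


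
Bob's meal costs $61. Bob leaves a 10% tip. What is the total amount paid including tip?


Calculate the tip:
10% of $61 = $6.10
Add tip to meal cost:
$61 + $6.10 = $67.10

$67.10


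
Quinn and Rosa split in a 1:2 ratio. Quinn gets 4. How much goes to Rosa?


Find the multiplier:
4 / 1 = 4
Apply to Rosa's share:
2 x 4 = 8

8


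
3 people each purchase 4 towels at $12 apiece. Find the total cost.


Cost per person:
4 x $12 = $48
Group total:
3 x $48 = $144

$144


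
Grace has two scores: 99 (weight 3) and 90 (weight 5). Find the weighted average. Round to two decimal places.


Weighted sum:
3 x 99 + 5 x 90 = 747
Total weight:
3 + 5 = 8
Weighted average:
747 / 8 = 93.375 ≈ 93.38

93.38


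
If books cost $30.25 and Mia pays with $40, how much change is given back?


Start with the amount paid:
$40
Subtract the price:
$40 - $30.25 = $9.75

$9.75


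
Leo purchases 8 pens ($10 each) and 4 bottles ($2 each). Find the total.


Cost of pens:
8 x $10 = $80
Cost of bottles:
4 x $2 = $8
Add both:
$80 + $8 = $88

$88


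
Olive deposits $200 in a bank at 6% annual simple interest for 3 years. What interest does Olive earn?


Use the formula I = P x R x T / 100
P x R x T = 200 x 6 x 3 = 3600
I = 3600 / 100 = $36

$36


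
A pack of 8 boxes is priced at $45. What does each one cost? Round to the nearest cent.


Total cost: $45
Number of items: 8
Unit price: $45 / 8 = $5.625 ≈ $5.63

$5.63


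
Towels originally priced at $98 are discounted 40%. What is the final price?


Calculate the discount amount:
40% of $98 = $39.20
Subtract from original:
$98 - $39.20 = $58.80

$58.80


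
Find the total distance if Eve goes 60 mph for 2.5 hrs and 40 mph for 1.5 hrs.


Leg 1 distance:
60 x 2.5 = 150 miles
Leg 2 distance:
40 x 1.5 = 60 miles
Total distance:
150 + 60 = 210 miles

210 miles


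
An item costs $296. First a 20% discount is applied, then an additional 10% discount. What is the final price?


First discount:
20% of $296 = $59.20
Price after first discount:
$296 - $59.20 = $236.80
Second discount:
10% of $236.80 = $23.68
Final price:
$236.80 - $23.68 = $213.12

$213.12


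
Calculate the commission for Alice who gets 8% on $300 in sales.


Convert rate to decimal:
8% = 0.08
Multiply by sales:
$300 x 0.08 = $24

$24


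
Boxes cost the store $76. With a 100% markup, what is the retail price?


Calculate the markup amount:
100% of $76 = $76
Add to cost:
$76 + $76 = $152

$152


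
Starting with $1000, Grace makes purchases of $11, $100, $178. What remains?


Add up expenses:
$11 + $100 + $178 = $289
Subtract from budget:
$1000 - $289 = $711

$711


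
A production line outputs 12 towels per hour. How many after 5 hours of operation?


Production rate: 12 towels per hour
Time: 5 hours
Total: 12 x 5 = 60 towels

60 towels


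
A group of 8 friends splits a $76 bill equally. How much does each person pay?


Total bill: $76
Number of people: 8
Each pays: $76 / 8 = $9.50

$9.50


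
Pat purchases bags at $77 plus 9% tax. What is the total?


Calculate the tax:
9% of $77 = $6.93
Add tax to price:
$77 + $6.93 = $83.93

$83.93


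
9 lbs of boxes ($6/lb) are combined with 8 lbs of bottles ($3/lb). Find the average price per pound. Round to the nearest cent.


Cost of boxes:
9 x $6 = $54
Cost of bottles:
8 x $3 = $24
Total cost: $54 + $24 = $78
Total weight: 17 lbs
Average: $78 / 17 = $4.5882... ≈ $4.59/lb

$4.59/lb


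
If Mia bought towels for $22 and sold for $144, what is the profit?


Selling price = $144
Cost price = $22
Profit = selling price - cost price:
Profit = $144 - $22 = $122

$122


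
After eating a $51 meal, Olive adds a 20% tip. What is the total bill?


Calculate the tip:
20% of $51 = $10.20
Add tip to meal cost:
$51 + $10.20 = $61.20

$61.20


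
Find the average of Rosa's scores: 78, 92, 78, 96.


Add the scores:
78 + 92 + 78 + 96 = 344
Divide by the number of tests:
344 / 4 = 86

86


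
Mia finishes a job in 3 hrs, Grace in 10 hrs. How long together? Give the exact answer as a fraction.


Mia's rate: 1/3 of the job per hour
Grace's rate: 1/10 of the job per hour
Combined rate: 1/3 + 1/10 = 13/30 per hour
Time = 1 / (13/30) = 30/13 hours (≈ 2.31 hours)

30/13 hours


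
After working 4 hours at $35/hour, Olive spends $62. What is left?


Calculate earnings:
4 x $35 = $140
Subtract spending:
$140 - $62 = $78

$78


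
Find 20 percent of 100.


Convert percentage to decimal:
20% = 0.2
Multiply:
100 x 0.2 = 20

20


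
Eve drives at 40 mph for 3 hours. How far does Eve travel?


Use the formula: distance = speed x time
Speed = 40 mph, Time = 3 hours
40 x 3 = 120 miles

120 miles


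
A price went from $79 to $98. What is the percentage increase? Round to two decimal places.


Find the absolute change:
|98 - 79| = 19
Divide by original and multiply by 100:
19 / 79 x 100 = 24.0506...% ≈ 24.05%

24.05%


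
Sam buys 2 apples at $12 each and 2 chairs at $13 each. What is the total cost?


Cost of apples:
2 x $12 = $24
Cost of chairs:
2 x $13 = $26
Add both:
$24 + $26 = $50

$50


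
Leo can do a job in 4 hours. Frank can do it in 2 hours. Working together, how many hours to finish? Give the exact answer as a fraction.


Leo's rate: 1/4 of the job per hour
Frank's rate: 1/2 of the job per hour
Combined rate: 1/4 + 1/2 = 3/4 per hour
Time = 1 / (3/4) = 4/3 hours (≈ 1.33 hours)

4/3 hours


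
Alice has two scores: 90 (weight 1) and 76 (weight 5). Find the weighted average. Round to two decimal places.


Weighted sum:
1 x 90 + 5 x 76 = 470
Total weight:
1 + 5 = 6
Weighted average:
470 / 6 = 78.3333... ≈ 78.33

78.33


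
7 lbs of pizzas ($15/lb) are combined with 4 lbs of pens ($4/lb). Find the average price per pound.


Cost of pizzas:
7 x $15 = $105
Cost of pens:
4 x $4 = $16
Total cost: $105 + $16 = $121
Total weight: 11 lbs
Average: $121 / 11 = $11/lb

$11/lb


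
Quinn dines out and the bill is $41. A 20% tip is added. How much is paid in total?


Calculate the tip:
20% of $41 = $8.20
Add tip to meal cost:
$41 + $8.20 = $49.20

$49.20


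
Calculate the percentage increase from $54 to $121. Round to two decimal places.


Find the absolute change:
|121 - 54| = 67
Divide by original and multiply by 100:
67 / 54 x 100 = 124.0740...% ≈ 124.07%

124.07%


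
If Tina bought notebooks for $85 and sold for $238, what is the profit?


Selling price = $238
Cost price = $85
Profit = selling price - cost price:
Profit = $238 - $85 = $153

$153


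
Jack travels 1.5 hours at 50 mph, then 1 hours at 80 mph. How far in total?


Leg 1 distance:
50 x 1.5 = 75 miles
Leg 2 distance:
80 x 1 = 80 miles
Total distance:
75 + 80 = 155 miles

155 miles


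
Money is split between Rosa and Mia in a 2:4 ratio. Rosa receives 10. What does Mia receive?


Find the multiplier:
10 / 2 = 5
Apply to Mia's share:
4 x 5 = 20

20


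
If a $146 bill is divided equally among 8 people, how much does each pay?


Total bill: $146
Number of people: 8
Each pays: $146 / 8 = $18.25

$18.25


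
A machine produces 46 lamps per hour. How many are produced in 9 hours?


Production rate: 46 lamps per hour
Time: 9 hours
Total: 46 x 9 = 414 lamps

414 lamps


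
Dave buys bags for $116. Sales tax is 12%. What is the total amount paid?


Calculate the tax:
12% of $116 = $13.92
Add tax to price:
$116 + $13.92 = $129.92

$129.92


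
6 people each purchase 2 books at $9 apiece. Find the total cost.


Cost per person:
2 x $9 = $18
Group total:
6 x $18 = $108

$108


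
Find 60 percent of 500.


Convert percentage to decimal:
60% = 0.6
Multiply:
500 x 0.6 = 300

300


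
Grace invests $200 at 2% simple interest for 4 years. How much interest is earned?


Use the formula I = P x R x T / 100
P x R x T = 200 x 2 x 4 = 1600
I = 1600 / 100 = $16

$16


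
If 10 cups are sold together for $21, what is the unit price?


Total cost: $21
Number of items: 10
Unit price: $21 / 10 = $2.10

$2.10


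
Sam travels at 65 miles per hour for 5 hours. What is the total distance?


Use the formula: distance = speed x time
Speed = 65 mph, Time = 5 hours
65 x 5 = 325 miles

325 miles


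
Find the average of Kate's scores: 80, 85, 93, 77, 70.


Add the scores:
80 + 85 + 93 + 77 + 70 = 405
Divide by the number of tests:
405 / 5 = 81

81


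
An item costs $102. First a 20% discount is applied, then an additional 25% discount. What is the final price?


First discount:
20% of $102 = $20.40
Price after first discount:
$102 - $20.40 = $81.60
Second discount:
25% of $81.60 = $20.40
Final price:
$81.60 - $20.40 = $61.20

$61.20


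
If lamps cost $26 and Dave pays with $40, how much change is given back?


Start with the amount paid:
$40
Subtract the price:
$40 - $26 = $14

$14


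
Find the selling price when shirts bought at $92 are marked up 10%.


Calculate the markup amount:
10% of $92 = $9.20
Add to cost:
$92 + $9.20 = $101.20

$101.20


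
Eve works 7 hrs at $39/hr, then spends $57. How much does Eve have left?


Calculate earnings:
7 x $39 = $273
Subtract spending:
$273 - $57 = $216

$216


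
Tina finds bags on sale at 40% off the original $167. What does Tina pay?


Calculate the discount amount:
40% of $167 = $66.80
Subtract from original:
$167 - $66.80 = $100.20

$100.20


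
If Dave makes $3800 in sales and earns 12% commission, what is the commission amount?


Convert rate to decimal:
12% = 0.12
Multiply by sales:
$3800 x 0.12 = $456

$456


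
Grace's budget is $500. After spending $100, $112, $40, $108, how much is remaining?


Add up expenses:
$100 + $112 + $40 + $108 = $360
Subtract from budget:
$500 - $360 = $140

$140


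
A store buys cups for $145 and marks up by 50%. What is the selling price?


Calculate the markup amount:
50% of $145 = $72.50
Add to cost:
$145 + $72.50 = $217.50

$217.50


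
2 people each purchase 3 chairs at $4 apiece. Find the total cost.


Cost per person:
3 x $4 = $12
Group total:
2 x $12 = $24

$24


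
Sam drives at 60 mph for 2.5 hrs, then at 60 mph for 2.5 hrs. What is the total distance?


Leg 1 distance:
60 x 2.5 = 150 miles
Leg 2 distance:
60 x 2.5 = 150 miles
Total distance:
150 + 150 = 300 miles

300 miles


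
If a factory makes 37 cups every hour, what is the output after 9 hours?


Production rate: 37 cups per hour
Time: 9 hours
Total: 37 x 9 = 333 cups

333 cups


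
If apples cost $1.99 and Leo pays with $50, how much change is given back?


Start with the amount paid:
$50
Subtract the price:
$50 - $1.99 = $48.01

$48.01


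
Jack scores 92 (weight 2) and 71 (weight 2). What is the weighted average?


Weighted sum:
2 x 92 + 2 x 71 = 326
Total weight:
2 + 2 = 4
Weighted average:
326 / 4 = 81.5

81.5


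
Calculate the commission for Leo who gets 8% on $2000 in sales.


Convert rate to decimal:
8% = 0.08
Multiply by sales:
$2000 x 0.08 = $160

$160


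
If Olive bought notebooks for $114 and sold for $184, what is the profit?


Selling price = $184
Cost price = $114
Profit = selling price - cost price:
Profit = $184 - $114 = $70

$70


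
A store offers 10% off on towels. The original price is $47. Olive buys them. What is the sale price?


Calculate the discount amount:
10% of $47 = $4.70
Subtract from original:
$47 - $4.70 = $42.30

$42.30


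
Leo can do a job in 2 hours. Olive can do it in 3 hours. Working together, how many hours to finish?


Leo's rate: 1/2 of the job per hour
Olive's rate: 1/3 of the job per hour
Combined rate: 1/2 + 1/3 = 5/6 per hour
Time = 1 / (5/6) = 6/5 = 1.2 hours

1.2 hours


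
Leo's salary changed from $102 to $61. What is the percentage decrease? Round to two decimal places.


Find the absolute change:
|61 - 102| = 41
Divide by original and multiply by 100:
41 / 102 x 100 = 40.1960...% ≈ 40.2%

40.2%


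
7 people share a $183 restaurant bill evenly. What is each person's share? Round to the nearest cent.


Total bill: $183
Number of people: 7
Each pays: $183 / 7 = $26.1428... ≈ $26.14

$26.14


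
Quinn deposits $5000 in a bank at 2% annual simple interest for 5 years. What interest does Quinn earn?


Use the formula I = P x R x T / 100
P x R x T = 5000 x 2 x 5 = 50000
I = 50000 / 100 = $500

$500


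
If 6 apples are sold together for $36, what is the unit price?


Total cost: $36
Number of items: 6
Unit price: $36 / 6 = $6

$6


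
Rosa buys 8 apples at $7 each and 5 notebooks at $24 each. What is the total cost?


Cost of apples:
8 x $7 = $56
Cost of notebooks:
5 x $24 = $120
Add both:
$56 + $120 = $176

$176


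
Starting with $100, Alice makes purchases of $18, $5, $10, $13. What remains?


Add up expenses:
$18 + $5 + $10 + $13 = $46
Subtract from budget:
$100 - $46 = $54

$54


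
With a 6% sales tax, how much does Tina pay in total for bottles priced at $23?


Calculate the tax:
6% of $23 = $1.38
Add tax to price:
$23 + $1.38 = $24.38

$24.38


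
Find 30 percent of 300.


Convert percentage to decimal:
30% = 0.3
Multiply:
300 x 0.3 = 90

90


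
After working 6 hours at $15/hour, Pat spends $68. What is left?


Calculate earnings:
6 x $15 = $90
Subtract spending:
$90 - $68 = $22

$22


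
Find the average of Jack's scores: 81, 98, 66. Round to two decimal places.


Add the scores:
81 + 98 + 66 = 245
Divide by the number of tests:
245 / 3 = 81.6666... ≈ 81.67

81.67


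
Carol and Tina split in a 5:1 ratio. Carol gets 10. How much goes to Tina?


Find the multiplier:
10 / 5 = 2
Apply to Tina's share:
1 x 2 = 2

2


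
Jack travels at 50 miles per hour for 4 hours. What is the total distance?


Use the formula: distance = speed x time
Speed = 50 mph, Time = 4 hours
50 x 4 = 200 miles

200 miles


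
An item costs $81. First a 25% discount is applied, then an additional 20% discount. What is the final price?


First discount:
25% of $81 = $20.25
Price after first discount:
$81 - $20.25 = $60.75
Second discount:
20% of $60.75 = $12.15
Final price:
$60.75 - $12.15 = $48.60

$48.60


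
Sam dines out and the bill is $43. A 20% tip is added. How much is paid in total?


Calculate the tip:
20% of $43 = $8.60
Add tip to meal cost:
$43 + $8.60 = $51.60

$51.60


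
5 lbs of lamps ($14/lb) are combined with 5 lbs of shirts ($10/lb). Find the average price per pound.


Cost of lamps:
5 x $14 = $70
Cost of shirts:
5 x $10 = $50
Total cost: $70 + $50 = $120
Total weight: 10 lbs
Average: $120 / 10 = $12/lb

$12/lb


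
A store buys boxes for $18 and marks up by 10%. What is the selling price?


Calculate the markup amount:
10% of $18 = $1.80
Add to cost:
$18 + $1.80 = $19.80

$19.80


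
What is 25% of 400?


Convert percentage to decimal:
25% = 0.25
Multiply:
400 x 0.25 = 100

100


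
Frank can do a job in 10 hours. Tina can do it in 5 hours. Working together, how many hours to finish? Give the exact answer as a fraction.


Frank's rate: 1/10 of the job per hour
Tina's rate: 1/5 of the job per hour
Combined rate: 1/10 + 1/5 = 3/10 per hour
Time = 1 / (3/10) = 10/3 hours (≈ 3.33 hours)

10/3 hours


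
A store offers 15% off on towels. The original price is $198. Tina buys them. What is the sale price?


Calculate the discount amount:
15% of $198 = $29.70
Subtract from original:
$198 - $29.70 = $168.30

$168.30


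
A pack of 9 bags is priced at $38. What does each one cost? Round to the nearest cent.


Total cost: $38
Number of items: 9
Unit price: $38 / 9 = $4.2222... ≈ $4.22

$4.22


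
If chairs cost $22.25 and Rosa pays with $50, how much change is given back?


Start with the amount paid:
$50
Subtract the price:
$50 - $22.25 = $27.75

$27.75


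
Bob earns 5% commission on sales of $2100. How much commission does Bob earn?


Convert rate to decimal:
5% = 0.05
Multiply by sales:
$2100 x 0.05 = $105

$105


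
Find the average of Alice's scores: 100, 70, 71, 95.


Add the scores:
100 + 70 + 71 + 95 = 336
Divide by the number of tests:
336 / 4 = 84

84


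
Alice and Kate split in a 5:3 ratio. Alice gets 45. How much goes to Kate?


Find the multiplier:
45 / 5 = 9
Apply to Kate's share:
3 x 9 = 27

27


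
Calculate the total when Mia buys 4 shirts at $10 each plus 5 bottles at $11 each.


Cost of shirts:
4 x $10 = $40
Cost of bottles:
5 x $11 = $55
Add both:
$40 + $55 = $95

$95


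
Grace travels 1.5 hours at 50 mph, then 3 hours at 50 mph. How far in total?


Leg 1 distance:
50 x 1.5 = 75 miles
Leg 2 distance:
50 x 3 = 150 miles
Total distance:
75 + 150 = 225 miles

225 miles


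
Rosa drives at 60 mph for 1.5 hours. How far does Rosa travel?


Use the formula: distance = speed x time
Speed = 60 mph, Time = 1.5 hours
60 x 1.5 = 90 miles

90 miles


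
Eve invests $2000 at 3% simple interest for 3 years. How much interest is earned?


Use the formula I = P x R x T / 100
P x R x T = 2000 x 3 x 3 = 18000
I = 18000 / 100 = $180

$180


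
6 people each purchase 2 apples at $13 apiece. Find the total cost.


Cost per person:
2 x $13 = $26
Group total:
6 x $26 = $156

$156


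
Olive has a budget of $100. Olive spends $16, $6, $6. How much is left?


Add up expenses:
$16 + $6 + $6 = $28
Subtract from budget:
$100 - $28 = $72

$72


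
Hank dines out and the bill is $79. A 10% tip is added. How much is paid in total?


Calculate the tip:
10% of $79 = $7.90
Add tip to meal cost:
$79 + $7.90 = $86.90

$86.90


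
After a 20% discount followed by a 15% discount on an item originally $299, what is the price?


First discount:
20% of $299 = $59.80
Price after first discount:
$299 - $59.80 = $239.20
Second discount:
15% of $239.20 = $35.88
Final price:
$239.20 - $35.88 = $203.32

$203.32


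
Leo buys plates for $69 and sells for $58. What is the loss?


Selling price = $58
Cost price = $69
Loss = cost price - selling price:
Loss = $69 - $58 = $11

$11


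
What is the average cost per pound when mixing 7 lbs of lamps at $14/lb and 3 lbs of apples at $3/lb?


Cost of lamps:
7 x $14 = $98
Cost of apples:
3 x $3 = $9
Total cost: $98 + $9 = $107
Total weight: 10 lbs
Average: $107 / 10 = $10.70/lb

$10.70/lb
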